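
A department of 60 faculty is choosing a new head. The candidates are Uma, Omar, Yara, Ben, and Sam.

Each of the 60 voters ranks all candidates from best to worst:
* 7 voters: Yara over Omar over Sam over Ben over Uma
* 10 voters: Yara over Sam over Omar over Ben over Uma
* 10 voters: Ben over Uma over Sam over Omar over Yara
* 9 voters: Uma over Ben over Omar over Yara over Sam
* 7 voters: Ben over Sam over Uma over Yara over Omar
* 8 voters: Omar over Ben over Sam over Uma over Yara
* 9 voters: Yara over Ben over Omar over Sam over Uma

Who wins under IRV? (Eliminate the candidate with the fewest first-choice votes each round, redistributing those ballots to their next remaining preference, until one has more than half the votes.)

Ben

Round 1: Uma 9, Omar 8, Yara 26, Ben 17, Sam 0. Sam eliminated.
Round 2: Uma 9, Omar 8, Yara 26, Ben 17. Omar eliminated.
Round 3: Uma 9, Yara 26, Ben 25. Uma eliminated.
Round 4: Yara 26, Ben 34. Ben has a majority (≥31).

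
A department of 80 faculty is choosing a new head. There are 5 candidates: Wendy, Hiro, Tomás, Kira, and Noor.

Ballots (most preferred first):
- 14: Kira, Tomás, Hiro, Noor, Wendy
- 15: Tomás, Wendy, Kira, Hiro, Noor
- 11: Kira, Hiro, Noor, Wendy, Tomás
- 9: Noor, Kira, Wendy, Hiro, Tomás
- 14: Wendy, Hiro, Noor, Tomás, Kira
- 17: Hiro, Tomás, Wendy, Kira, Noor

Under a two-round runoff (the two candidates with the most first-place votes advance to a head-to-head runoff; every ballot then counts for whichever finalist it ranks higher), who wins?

Kira

Round 1 first-place votes: Wendy 14, Hiro 17, Tomás 15, Kira 25, Noor 9. Kira and Hiro advance.
Runoff: Kira is ranked above Hiro on 49 ballots, Hiro above Kira on 31.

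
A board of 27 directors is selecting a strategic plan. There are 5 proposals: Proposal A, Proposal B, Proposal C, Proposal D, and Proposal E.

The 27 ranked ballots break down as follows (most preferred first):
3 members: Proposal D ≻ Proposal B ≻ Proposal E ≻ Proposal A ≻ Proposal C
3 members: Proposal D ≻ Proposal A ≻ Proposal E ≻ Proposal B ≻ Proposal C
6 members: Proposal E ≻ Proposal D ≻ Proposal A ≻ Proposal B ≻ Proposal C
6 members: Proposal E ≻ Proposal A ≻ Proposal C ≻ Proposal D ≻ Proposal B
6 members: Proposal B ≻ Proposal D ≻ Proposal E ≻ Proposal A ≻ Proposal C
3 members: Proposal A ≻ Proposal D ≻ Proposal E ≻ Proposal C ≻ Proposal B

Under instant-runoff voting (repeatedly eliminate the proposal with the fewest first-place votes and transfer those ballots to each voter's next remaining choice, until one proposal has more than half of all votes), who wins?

Proposal D

Round 1: Proposal A 3, Proposal B 6, Proposal C 0, Proposal D 6, Proposal E 12. Proposal C eliminated.
Round 2: Proposal A 3, Proposal B 6, Proposal D 6, Proposal E 12. Proposal A eliminated.
Round 3: Proposal B 6, Proposal D 9, Proposal E 12. Proposal B eliminated.
Round 4: Proposal D 15, Proposal E 12. Proposal D has a majority (≥14).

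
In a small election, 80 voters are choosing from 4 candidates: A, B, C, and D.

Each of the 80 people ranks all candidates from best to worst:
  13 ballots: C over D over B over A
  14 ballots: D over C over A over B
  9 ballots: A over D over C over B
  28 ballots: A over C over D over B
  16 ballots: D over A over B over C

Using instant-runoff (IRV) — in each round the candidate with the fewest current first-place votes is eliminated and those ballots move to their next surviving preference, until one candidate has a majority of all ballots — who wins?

D

Round 1: A 37, B 0, C 13, D 30. B eliminated.
Round 2: A 37, C 13, D 30. C eliminated.
Round 3: A 37, D 43. D has a majority (≥41).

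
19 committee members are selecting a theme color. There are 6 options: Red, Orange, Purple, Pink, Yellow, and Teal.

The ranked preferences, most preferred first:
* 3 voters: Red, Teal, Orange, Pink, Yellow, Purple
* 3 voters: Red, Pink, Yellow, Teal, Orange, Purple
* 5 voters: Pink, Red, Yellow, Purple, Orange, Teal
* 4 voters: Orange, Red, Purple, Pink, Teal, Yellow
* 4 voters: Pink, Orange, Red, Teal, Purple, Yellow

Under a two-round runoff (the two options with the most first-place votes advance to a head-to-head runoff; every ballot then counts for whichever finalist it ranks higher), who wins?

Red

Round 1 first-place votes: Red 6, Orange 4, Purple 0, Pink 9, Yellow 0, Teal 0. Pink and Red advance.
Runoff: Pink is ranked above Red on 9 ballots, Red above Pink on 10.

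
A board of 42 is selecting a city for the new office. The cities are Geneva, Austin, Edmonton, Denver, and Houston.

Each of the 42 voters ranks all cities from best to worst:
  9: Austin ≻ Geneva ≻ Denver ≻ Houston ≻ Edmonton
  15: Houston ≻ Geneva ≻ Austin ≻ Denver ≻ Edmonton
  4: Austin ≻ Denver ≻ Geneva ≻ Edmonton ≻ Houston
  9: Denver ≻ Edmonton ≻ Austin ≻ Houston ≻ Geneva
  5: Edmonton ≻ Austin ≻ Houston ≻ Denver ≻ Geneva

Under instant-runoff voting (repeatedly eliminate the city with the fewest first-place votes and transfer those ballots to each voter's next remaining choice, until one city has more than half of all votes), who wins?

Austin

Round 1: Geneva 0, Austin 13, Edmonton 5, Denver 9, Houston 15. Geneva eliminated.
Round 2: Austin 13, Edmonton 5, Denver 9, Houston 15. Edmonton eliminated.
Round 3: Austin 18, Denver 9, Houston 15. Denver eliminated.
Round 4: Austin 27, Houston 15. Austin has a majority (≥22).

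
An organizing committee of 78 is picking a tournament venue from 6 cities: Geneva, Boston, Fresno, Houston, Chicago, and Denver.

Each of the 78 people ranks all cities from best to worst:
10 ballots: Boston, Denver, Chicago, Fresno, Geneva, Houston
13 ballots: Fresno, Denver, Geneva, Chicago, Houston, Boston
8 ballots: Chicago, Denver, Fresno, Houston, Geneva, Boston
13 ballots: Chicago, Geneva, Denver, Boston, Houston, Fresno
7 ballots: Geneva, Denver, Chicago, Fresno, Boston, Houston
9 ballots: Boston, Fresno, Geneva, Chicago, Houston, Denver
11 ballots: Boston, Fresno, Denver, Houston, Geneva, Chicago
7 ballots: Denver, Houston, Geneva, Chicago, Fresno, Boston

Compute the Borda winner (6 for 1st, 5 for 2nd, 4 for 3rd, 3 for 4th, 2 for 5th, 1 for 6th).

Geneva: 10×2 + 13×4 + 8×2 + 13×5 + 7×6 + 9×4 + 11×2 + 7×4 = 281
Boston: 10×6 + 13×1 + 8×1 + 13×3 + 7×2 + 9×6 + 11×6 + 7×1 = 261
Fresno: 10×3 + 13×6 + 8×4 + 13×1 + 7×3 + 9×5 + 11×5 + 7×2 = 288
Houston: 10×1 + 13×2 + 8×3 + 13×2 + 7×1 + 9×2 + 11×3 + 7×5 = 179
Chicago: 10×4 + 13×3 + 8×6 + 13×6 + 7×4 + 9×3 + 11×1 + 7×3 = 292
Denver: 10×5 + 13×5 + 8×5 + 13×4 + 7×5 + 9×1 + 11×4 + 7×6 = 337

Denver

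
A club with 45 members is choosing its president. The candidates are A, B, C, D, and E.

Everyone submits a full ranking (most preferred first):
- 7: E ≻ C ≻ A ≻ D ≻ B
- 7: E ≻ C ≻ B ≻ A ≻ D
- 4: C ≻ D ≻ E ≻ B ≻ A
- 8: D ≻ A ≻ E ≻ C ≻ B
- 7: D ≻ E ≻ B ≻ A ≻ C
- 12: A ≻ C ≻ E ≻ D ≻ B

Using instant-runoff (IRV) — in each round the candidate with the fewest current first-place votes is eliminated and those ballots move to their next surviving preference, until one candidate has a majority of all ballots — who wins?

E

Round 1: A 12, B 0, C 4, D 15, E 14. B eliminated.
Round 2: A 12, C 4, D 15, E 14. C eliminated.
Round 3: A 12, D 19, E 14. A eliminated.
Round 4: D 19, E 26. E has a majority (≥23).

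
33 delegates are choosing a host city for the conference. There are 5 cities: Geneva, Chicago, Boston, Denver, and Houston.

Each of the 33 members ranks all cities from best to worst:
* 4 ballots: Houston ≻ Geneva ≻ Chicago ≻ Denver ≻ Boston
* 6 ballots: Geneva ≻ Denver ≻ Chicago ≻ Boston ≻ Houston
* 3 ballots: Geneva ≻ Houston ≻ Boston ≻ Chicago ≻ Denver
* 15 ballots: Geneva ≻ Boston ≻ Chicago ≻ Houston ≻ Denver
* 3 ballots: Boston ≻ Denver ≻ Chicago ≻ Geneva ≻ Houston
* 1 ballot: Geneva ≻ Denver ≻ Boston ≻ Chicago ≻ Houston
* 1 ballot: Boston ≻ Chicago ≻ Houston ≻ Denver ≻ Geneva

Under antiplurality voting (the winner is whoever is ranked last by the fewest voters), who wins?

Chicago

Last-place votes: Geneva 1, Chicago 0, Boston 4, Denver 18, Houston 10.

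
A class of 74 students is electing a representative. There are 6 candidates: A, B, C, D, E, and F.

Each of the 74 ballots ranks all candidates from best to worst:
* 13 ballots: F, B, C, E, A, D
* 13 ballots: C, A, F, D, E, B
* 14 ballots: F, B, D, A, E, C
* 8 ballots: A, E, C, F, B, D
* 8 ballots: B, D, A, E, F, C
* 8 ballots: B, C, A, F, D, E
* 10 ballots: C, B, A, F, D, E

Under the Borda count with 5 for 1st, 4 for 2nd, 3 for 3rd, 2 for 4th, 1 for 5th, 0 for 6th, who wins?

A: 13×1 + 13×4 + 14×2 + 8×5 + 8×3 + 8×3 + 10×3 = 211
B: 13×4 + 13×0 + 14×4 + 8×1 + 8×5 + 8×5 + 10×4 = 236
C: 13×3 + 13×5 + 14×0 + 8×3 + 8×0 + 8×4 + 10×5 = 210
D: 13×0 + 13×2 + 14×3 + 8×0 + 8×4 + 8×1 + 10×1 = 118
E: 13×2 + 13×1 + 14×1 + 8×4 + 8×2 + 8×0 + 10×0 = 101
F: 13×5 + 13×3 + 14×5 + 8×2 + 8×1 + 8×2 + 10×2 = 234

B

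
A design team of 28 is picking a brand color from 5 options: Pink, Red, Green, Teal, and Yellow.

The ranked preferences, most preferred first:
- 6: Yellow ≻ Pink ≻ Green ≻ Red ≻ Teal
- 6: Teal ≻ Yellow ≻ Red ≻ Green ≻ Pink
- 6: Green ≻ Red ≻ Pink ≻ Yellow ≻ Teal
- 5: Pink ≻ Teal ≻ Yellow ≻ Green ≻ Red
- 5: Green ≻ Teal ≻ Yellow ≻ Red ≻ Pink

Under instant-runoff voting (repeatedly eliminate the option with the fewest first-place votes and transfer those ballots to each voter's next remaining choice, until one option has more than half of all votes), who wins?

Green

Round 1: Pink 5, Red 0, Green 11, Teal 6, Yellow 6. Red eliminated.
Round 2: Pink 5, Green 11, Teal 6, Yellow 6. Pink eliminated.
Round 3: Green 11, Teal 11, Yellow 6. Yellow eliminated.
Round 4: Green 17, Teal 11. Green has a majority (≥15).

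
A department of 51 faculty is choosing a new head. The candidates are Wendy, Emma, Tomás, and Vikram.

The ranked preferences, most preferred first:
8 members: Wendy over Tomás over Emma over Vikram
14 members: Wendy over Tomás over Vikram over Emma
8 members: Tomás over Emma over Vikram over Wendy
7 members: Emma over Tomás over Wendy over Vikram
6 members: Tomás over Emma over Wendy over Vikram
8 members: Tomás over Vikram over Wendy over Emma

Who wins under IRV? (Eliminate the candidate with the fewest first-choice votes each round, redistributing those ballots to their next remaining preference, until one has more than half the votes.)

Tomás

Round 1: Wendy 22, Emma 7, Tomás 22, Vikram 0. Vikram eliminated.
Round 2: Wendy 22, Emma 7, Tomás 22. Emma eliminated.
Round 3: Wendy 22, Tomás 29. Tomás has a majority (≥26).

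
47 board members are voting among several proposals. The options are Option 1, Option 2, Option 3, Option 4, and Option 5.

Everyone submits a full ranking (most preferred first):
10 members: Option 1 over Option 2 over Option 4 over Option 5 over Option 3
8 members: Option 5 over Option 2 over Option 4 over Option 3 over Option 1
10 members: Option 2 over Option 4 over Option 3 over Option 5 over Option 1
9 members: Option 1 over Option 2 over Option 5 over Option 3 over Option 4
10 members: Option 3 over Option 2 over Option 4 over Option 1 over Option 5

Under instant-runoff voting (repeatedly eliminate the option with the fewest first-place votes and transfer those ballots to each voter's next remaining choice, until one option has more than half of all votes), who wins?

Round 1: Option 1 19, Option 2 10, Option 3 10, Option 4 0, Option 5 8. Option 4 eliminated.
Round 2: Option 1 19, Option 2 10, Option 3 10, Option 5 8. Option 5 eliminated.
Round 3: Option 1 19, Option 2 18, Option 3 10. Option 3 eliminated.
Round 4: Option 1 19, Option 2 28. Option 2 has a majority (≥24).

Option 2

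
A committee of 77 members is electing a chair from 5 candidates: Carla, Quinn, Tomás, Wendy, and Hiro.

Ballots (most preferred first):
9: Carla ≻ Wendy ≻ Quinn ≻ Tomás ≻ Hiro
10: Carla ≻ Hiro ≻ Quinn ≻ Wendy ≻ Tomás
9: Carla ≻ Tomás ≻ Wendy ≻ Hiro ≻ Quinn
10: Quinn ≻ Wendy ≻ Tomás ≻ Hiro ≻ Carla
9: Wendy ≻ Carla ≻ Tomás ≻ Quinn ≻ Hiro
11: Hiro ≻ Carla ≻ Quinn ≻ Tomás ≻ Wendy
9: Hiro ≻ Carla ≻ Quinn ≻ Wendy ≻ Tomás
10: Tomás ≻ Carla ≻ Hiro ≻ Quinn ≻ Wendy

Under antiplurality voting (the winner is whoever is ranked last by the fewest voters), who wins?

Quinn

Last-place votes: Carla 10, Quinn 9, Tomás 19, Wendy 21, Hiro 18.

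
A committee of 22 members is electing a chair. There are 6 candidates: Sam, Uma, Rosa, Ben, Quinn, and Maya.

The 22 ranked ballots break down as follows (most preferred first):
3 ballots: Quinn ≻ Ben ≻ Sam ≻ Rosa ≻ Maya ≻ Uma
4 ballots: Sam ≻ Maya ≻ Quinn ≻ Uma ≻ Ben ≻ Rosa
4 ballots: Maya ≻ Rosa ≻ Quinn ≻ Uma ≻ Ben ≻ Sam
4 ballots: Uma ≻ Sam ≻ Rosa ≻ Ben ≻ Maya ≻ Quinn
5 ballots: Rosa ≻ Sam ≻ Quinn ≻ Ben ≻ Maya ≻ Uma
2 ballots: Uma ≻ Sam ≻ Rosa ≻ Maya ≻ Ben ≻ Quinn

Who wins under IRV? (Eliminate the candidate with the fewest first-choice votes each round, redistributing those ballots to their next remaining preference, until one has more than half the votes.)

Round 1: Sam 4, Uma 6, Rosa 5, Ben 0, Quinn 3, Maya 4. Ben eliminated.
Round 2: Sam 4, Uma 6, Rosa 5, Quinn 3, Maya 4. Quinn eliminated.
Round 3: Sam 7, Uma 6, Rosa 5, Maya 4. Maya eliminated.
Round 4: Sam 7, Uma 6, Rosa 9. Uma eliminated.
Round 5: Sam 13, Rosa 9. Sam has a majority (≥12).

Sam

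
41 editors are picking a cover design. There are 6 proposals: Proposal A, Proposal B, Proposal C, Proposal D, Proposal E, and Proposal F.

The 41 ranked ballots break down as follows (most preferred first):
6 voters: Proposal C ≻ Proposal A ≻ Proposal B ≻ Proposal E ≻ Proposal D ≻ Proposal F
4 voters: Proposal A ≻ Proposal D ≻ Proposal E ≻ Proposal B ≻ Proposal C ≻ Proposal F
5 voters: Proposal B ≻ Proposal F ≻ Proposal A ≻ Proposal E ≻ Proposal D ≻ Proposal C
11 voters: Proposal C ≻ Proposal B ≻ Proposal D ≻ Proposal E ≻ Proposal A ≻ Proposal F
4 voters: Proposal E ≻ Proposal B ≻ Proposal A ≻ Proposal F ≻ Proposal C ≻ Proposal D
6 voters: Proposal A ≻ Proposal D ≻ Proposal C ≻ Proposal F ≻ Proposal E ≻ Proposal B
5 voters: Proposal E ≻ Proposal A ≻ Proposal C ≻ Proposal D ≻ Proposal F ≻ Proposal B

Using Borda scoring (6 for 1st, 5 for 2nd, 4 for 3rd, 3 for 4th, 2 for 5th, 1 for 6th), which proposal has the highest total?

Proposal A

Proposal A: 6×5 + 4×6 + 5×4 + 11×2 + 4×4 + 6×6 + 5×5 = 173
Proposal B: 6×4 + 4×3 + 5×6 + 11×5 + 4×5 + 6×1 + 5×1 = 152
Proposal C: 6×6 + 4×2 + 5×1 + 11×6 + 4×2 + 6×4 + 5×4 = 167
Proposal D: 6×2 + 4×5 + 5×2 + 11×4 + 4×1 + 6×5 + 5×3 = 135
Proposal E: 6×3 + 4×4 + 5×3 + 11×3 + 4×6 + 6×2 + 5×6 = 148
Proposal F: 6×1 + 4×1 + 5×5 + 11×1 + 4×3 + 6×3 + 5×2 = 86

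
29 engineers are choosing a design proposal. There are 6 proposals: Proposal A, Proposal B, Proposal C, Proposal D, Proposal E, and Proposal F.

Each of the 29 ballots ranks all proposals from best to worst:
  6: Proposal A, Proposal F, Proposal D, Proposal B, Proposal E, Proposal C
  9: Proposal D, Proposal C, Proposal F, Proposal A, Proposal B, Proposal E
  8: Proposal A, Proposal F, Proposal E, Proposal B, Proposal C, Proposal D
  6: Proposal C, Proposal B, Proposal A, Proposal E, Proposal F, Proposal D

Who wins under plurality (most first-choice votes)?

Proposal A

First-place votes: Proposal A 14, Proposal B 0, Proposal C 6, Proposal D 9, Proposal E 0, Proposal F 0.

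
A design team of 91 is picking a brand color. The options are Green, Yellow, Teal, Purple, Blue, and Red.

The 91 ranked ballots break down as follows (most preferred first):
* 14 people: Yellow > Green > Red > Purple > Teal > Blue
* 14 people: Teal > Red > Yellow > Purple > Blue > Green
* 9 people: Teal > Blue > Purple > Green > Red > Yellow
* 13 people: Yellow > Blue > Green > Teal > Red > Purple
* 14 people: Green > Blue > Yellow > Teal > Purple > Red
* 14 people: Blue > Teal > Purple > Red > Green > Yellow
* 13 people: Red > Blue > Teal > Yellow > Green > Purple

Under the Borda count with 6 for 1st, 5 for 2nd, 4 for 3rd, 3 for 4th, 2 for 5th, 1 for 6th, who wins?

Blue

Green: 14×5 + 14×1 + 9×3 + 13×4 + 14×6 + 14×2 + 13×2 = 301
Yellow: 14×6 + 14×4 + 9×1 + 13×6 + 14×4 + 14×1 + 13×3 = 336
Teal: 14×2 + 14×6 + 9×6 + 13×3 + 14×3 + 14×5 + 13×4 = 369
Purple: 14×3 + 14×3 + 9×4 + 13×1 + 14×2 + 14×4 + 13×1 = 230
Blue: 14×1 + 14×2 + 9×5 + 13×5 + 14×5 + 14×6 + 13×5 = 371
Red: 14×4 + 14×5 + 9×2 + 13×2 + 14×1 + 14×3 + 13×6 = 304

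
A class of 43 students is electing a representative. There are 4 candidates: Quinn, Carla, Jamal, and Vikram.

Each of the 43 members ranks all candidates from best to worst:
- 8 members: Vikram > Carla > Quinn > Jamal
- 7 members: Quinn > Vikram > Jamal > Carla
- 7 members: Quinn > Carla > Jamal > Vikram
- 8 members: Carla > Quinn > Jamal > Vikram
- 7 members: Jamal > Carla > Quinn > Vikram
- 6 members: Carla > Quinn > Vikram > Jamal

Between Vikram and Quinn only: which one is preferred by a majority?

Vikram is ranked above Quinn on 8 ballots; Quinn above Vikram on 35.

Quinn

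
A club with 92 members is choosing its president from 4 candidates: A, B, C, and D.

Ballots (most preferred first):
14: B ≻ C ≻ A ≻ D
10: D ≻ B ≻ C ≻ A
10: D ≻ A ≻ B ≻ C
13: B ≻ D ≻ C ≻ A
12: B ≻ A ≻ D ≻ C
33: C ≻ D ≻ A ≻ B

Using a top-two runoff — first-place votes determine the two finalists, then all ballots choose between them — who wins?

Round 1 first-place votes: A 0, B 39, C 33, D 20. B and C advance.
Runoff: B is ranked above C on 59 ballots, C above B on 33.

B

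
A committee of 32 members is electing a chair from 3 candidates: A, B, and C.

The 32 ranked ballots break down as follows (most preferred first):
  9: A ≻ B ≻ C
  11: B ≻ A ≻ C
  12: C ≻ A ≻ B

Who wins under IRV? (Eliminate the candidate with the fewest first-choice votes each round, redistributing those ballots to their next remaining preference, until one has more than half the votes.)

B

Round 1: A 9, B 11, C 12. A eliminated.
Round 2: B 20, C 12. B has a majority (≥17).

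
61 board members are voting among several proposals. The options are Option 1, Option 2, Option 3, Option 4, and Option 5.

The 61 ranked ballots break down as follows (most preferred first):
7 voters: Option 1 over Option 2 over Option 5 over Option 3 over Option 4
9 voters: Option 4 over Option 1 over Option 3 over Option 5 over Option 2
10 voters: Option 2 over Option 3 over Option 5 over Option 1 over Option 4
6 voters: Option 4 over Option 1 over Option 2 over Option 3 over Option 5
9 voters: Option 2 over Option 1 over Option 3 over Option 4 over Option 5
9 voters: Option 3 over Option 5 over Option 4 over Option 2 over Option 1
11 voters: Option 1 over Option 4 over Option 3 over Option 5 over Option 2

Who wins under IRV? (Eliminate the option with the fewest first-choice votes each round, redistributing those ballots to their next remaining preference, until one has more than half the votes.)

Round 1: Option 1 18, Option 2 19, Option 3 9, Option 4 15, Option 5 0. Option 5 eliminated.
Round 2: Option 1 18, Option 2 19, Option 3 9, Option 4 15. Option 3 eliminated.
Round 3: Option 1 18, Option 2 19, Option 4 24. Option 1 eliminated.
Round 4: Option 2 26, Option 4 35. Option 4 has a majority (≥31).

Option 4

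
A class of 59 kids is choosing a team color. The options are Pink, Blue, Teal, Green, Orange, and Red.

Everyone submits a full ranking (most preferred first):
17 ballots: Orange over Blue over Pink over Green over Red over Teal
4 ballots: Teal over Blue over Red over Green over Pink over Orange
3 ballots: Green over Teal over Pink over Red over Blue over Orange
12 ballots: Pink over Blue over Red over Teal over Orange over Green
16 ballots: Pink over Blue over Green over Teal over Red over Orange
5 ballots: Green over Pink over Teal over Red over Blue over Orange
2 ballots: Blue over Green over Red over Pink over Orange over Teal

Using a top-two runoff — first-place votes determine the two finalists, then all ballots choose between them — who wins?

Round 1 first-place votes: Pink 28, Blue 2, Teal 4, Green 8, Orange 17, Red 0. Pink and Orange advance.
Runoff: Pink is ranked above Orange on 42 ballots, Orange above Pink on 17.

Pink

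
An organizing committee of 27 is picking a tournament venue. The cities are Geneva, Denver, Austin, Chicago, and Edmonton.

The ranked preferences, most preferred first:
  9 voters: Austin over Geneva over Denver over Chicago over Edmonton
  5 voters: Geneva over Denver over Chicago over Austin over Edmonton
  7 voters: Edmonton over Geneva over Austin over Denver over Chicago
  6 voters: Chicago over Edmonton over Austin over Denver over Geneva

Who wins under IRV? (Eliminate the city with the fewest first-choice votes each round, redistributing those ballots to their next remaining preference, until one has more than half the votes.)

Austin

Round 1: Geneva 5, Denver 0, Austin 9, Chicago 6, Edmonton 7. Denver eliminated.
Round 2: Geneva 5, Austin 9, Chicago 6, Edmonton 7. Geneva eliminated.
Round 3: Austin 9, Chicago 11, Edmonton 7. Edmonton eliminated.
Round 4: Austin 16, Chicago 11. Austin has a majority (≥14).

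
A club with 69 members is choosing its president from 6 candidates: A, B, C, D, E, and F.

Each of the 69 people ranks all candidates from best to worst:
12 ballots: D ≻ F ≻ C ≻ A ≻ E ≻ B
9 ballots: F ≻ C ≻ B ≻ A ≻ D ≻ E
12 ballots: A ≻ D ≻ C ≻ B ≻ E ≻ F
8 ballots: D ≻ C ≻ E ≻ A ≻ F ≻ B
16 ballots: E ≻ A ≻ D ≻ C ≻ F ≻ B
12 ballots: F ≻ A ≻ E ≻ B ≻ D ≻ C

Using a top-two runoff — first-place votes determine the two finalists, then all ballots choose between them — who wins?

D

Round 1 first-place votes: A 12, B 0, C 0, D 20, E 16, F 21. F and D advance.
Runoff: F is ranked above D on 21 ballots, D above F on 48.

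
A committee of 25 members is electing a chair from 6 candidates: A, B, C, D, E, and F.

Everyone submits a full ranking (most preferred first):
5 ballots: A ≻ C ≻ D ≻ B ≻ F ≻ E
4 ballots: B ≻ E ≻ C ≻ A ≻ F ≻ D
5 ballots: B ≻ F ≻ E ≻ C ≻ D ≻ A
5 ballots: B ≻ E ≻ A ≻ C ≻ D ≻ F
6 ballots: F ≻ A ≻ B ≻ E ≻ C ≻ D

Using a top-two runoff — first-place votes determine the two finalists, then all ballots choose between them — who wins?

B

Round 1 first-place votes: A 5, B 14, C 0, D 0, E 0, F 6. B and F advance.
Runoff: B is ranked above F on 19 ballots, F above B on 6.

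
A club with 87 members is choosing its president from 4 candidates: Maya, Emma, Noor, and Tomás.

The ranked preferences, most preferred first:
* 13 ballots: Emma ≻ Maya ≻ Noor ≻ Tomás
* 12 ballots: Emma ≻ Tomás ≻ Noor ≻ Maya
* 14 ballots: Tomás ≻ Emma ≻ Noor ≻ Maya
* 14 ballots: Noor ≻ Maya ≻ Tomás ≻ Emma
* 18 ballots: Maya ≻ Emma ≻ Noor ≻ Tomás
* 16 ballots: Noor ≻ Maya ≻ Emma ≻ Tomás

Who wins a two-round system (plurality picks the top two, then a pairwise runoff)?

Round 1 first-place votes: Maya 18, Emma 25, Noor 30, Tomás 14. Noor and Emma advance.
Runoff: Noor is ranked above Emma on 30 ballots, Emma above Noor on 57.

Emma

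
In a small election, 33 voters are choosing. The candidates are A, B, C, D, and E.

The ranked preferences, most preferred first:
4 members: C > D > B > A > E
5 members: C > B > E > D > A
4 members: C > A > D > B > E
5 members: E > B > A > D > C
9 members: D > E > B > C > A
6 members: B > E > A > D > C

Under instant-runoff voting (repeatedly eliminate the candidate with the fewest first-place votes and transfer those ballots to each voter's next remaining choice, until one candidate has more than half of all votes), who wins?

B

Round 1: A 0, B 6, C 13, D 9, E 5. A eliminated.
Round 2: B 6, C 13, D 9, E 5. E eliminated.
Round 3: B 11, C 13, D 9. D eliminated.
Round 4: B 20, C 13. B has a majority (≥17).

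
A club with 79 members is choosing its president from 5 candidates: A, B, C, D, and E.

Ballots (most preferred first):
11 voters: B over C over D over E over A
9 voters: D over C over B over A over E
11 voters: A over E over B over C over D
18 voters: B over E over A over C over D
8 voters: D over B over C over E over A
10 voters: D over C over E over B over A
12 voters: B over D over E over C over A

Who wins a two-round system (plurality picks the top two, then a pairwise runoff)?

Round 1 first-place votes: A 11, B 41, C 0, D 27, E 0. B and D advance.
Runoff: B is ranked above D on 52 ballots, D above B on 27.

B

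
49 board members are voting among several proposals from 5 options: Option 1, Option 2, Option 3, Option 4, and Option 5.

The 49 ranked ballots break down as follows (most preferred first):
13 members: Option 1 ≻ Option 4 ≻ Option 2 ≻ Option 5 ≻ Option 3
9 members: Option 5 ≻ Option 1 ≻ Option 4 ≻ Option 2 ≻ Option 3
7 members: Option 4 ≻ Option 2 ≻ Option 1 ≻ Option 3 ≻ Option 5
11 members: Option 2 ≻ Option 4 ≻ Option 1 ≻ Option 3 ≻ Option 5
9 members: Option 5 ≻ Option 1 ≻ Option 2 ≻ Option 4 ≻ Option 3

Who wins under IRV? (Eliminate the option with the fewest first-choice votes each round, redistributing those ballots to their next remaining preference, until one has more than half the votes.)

Option 2

Round 1: Option 1 13, Option 2 11, Option 3 0, Option 4 7, Option 5 18. Option 3 eliminated.
Round 2: Option 1 13, Option 2 11, Option 4 7, Option 5 18. Option 4 eliminated.
Round 3: Option 1 13, Option 2 18, Option 5 18. Option 1 eliminated.
Round 4: Option 2 31, Option 5 18. Option 2 has a majority (≥25).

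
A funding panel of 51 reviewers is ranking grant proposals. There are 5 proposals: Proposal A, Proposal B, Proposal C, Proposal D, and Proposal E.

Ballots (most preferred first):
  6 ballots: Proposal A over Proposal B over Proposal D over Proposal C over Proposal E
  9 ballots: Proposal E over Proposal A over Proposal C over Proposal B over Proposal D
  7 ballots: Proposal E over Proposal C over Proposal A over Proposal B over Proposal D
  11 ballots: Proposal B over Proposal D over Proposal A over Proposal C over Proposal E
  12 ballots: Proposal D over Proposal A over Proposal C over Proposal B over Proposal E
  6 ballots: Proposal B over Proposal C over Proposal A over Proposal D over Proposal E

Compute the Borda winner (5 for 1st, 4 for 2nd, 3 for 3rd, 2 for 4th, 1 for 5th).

Proposal A

Proposal A: 6×5 + 9×4 + 7×3 + 11×3 + 12×4 + 6×3 = 186
Proposal B: 6×4 + 9×2 + 7×2 + 11×5 + 12×2 + 6×5 = 165
Proposal C: 6×2 + 9×3 + 7×4 + 11×2 + 12×3 + 6×4 = 149
Proposal D: 6×3 + 9×1 + 7×1 + 11×4 + 12×5 + 6×2 = 150
Proposal E: 6×1 + 9×5 + 7×5 + 11×1 + 12×1 + 6×1 = 115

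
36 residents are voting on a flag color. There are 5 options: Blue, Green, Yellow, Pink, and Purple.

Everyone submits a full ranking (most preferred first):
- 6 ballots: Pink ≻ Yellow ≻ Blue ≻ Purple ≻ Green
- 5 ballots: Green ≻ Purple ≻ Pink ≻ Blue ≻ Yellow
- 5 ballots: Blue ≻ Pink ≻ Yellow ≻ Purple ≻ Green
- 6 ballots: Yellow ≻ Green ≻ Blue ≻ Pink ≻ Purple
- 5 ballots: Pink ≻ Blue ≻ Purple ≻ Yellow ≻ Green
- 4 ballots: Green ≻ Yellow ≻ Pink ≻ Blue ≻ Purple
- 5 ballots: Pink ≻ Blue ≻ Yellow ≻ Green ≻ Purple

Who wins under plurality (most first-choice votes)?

First-place votes: Blue 5, Green 9, Yellow 6, Pink 16, Purple 0.

Pink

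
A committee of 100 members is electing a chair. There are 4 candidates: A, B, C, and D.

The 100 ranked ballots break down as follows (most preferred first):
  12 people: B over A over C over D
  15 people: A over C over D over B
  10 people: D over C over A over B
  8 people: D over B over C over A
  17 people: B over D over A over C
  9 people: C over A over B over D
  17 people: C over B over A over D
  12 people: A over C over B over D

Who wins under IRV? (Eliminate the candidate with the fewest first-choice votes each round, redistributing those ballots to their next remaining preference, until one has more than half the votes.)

C

Round 1: A 27, B 29, C 26, D 18. D eliminated.
Round 2: A 27, B 37, C 36. A eliminated.
Round 3: B 37, C 63. C has a majority (≥51).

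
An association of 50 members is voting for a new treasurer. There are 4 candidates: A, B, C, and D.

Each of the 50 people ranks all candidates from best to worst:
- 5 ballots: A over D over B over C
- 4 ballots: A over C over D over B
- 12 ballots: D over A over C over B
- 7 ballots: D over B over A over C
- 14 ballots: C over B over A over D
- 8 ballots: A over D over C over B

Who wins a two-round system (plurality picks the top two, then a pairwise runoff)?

Round 1 first-place votes: A 17, B 0, C 14, D 19. D and A advance.
Runoff: D is ranked above A on 19 ballots, A above D on 31.

A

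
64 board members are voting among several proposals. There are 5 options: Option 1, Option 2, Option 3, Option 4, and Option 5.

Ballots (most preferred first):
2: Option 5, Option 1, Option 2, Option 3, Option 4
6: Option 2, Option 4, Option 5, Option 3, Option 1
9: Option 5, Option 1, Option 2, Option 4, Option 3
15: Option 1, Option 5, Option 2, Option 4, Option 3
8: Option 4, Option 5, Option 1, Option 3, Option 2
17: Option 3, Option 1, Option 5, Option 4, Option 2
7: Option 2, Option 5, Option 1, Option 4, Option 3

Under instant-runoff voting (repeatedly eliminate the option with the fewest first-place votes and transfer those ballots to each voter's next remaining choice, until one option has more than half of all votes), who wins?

Round 1: Option 1 15, Option 2 13, Option 3 17, Option 4 8, Option 5 11. Option 4 eliminated.
Round 2: Option 1 15, Option 2 13, Option 3 17, Option 5 19. Option 2 eliminated.
Round 3: Option 1 15, Option 3 17, Option 5 32. Option 1 eliminated.
Round 4: Option 3 17, Option 5 47. Option 5 has a majority (≥33).

Option 5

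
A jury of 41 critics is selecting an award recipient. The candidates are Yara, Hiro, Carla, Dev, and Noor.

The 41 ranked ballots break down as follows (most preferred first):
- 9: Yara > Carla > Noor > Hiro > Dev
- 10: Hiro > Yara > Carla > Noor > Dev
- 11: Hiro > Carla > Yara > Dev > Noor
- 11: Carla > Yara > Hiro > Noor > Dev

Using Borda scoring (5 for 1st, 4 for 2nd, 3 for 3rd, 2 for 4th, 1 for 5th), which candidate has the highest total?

Carla

Yara: 9×5 + 10×4 + 11×3 + 11×4 = 162
Hiro: 9×2 + 10×5 + 11×5 + 11×3 = 156
Carla: 9×4 + 10×3 + 11×4 + 11×5 = 165
Dev: 9×1 + 10×1 + 11×2 + 11×1 = 52
Noor: 9×3 + 10×2 + 11×1 + 11×2 = 80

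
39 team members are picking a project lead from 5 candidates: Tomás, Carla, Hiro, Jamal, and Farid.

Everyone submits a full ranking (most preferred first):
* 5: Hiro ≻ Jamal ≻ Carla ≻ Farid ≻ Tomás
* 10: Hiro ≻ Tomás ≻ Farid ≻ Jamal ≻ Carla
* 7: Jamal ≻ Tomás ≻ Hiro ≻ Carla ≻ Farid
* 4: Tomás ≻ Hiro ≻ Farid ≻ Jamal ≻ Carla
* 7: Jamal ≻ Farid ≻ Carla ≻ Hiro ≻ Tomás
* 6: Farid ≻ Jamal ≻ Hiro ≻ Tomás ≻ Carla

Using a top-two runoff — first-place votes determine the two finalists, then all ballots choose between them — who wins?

Jamal

Round 1 first-place votes: Tomás 4, Carla 0, Hiro 15, Jamal 14, Farid 6. Hiro and Jamal advance.
Runoff: Hiro is ranked above Jamal on 19 ballots, Jamal above Hiro on 20.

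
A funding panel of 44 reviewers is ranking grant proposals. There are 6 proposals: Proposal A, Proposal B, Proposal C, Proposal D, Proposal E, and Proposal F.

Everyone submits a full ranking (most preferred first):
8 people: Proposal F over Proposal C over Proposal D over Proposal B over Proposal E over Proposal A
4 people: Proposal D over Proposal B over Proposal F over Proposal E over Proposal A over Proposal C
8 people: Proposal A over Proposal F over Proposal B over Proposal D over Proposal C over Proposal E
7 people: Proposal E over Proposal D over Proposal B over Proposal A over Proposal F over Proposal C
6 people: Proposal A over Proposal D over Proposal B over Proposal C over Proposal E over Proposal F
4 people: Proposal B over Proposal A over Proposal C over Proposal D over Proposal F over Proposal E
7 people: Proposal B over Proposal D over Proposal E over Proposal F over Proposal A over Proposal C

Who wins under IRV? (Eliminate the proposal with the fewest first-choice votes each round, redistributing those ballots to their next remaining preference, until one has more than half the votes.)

Round 1: Proposal A 14, Proposal B 11, Proposal C 0, Proposal D 4, Proposal E 7, Proposal F 8. Proposal C eliminated.
Round 2: Proposal A 14, Proposal B 11, Proposal D 4, Proposal E 7, Proposal F 8. Proposal D eliminated.
Round 3: Proposal A 14, Proposal B 15, Proposal E 7, Proposal F 8. Proposal E eliminated.
Round 4: Proposal A 14, Proposal B 22, Proposal F 8. Proposal F eliminated.
Round 5: Proposal A 14, Proposal B 30. Proposal B has a majority (≥23).

Proposal B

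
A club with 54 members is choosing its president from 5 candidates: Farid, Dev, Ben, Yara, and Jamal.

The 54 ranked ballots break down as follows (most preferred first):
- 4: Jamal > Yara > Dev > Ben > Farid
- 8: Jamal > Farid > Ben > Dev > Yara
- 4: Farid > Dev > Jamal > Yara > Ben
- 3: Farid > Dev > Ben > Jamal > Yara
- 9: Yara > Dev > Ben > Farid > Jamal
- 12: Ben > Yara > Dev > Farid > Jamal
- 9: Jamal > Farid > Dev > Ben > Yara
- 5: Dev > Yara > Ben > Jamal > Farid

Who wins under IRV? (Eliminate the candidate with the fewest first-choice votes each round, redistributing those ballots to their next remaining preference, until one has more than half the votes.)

Ben

Round 1: Farid 7, Dev 5, Ben 12, Yara 9, Jamal 21. Dev eliminated.
Round 2: Farid 7, Ben 12, Yara 14, Jamal 21. Farid eliminated.
Round 3: Ben 15, Yara 14, Jamal 25. Yara eliminated.
Round 4: Ben 29, Jamal 25. Ben has a majority (≥28).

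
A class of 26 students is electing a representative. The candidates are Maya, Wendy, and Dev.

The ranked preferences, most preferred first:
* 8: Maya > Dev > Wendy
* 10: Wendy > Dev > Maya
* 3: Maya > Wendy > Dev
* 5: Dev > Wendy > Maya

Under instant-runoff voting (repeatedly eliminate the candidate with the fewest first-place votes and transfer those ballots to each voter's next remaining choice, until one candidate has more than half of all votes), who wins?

Wendy

Round 1: Maya 11, Wendy 10, Dev 5. Dev eliminated.
Round 2: Maya 11, Wendy 15. Wendy has a majority (≥14).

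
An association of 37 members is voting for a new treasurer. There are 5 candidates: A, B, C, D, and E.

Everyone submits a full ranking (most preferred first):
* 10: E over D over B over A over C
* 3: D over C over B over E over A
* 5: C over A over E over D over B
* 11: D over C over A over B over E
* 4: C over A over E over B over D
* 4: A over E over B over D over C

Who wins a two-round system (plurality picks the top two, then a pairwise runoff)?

E

Round 1 first-place votes: A 4, B 0, C 9, D 14, E 10. D and E advance.
Runoff: D is ranked above E on 14 ballots, E above D on 23.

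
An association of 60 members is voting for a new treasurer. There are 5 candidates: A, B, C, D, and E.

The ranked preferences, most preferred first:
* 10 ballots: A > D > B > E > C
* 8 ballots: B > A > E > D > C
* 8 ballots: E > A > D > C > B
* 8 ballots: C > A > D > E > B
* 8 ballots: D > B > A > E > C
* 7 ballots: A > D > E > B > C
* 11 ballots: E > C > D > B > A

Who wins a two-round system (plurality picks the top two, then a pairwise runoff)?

Round 1 first-place votes: A 17, B 8, C 8, D 8, E 19. E and A advance.
Runoff: E is ranked above A on 19 ballots, A above E on 41.

A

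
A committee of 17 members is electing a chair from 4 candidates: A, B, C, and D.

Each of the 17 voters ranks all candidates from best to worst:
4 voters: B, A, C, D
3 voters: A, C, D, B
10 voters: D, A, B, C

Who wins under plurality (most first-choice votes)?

First-place votes: A 3, B 4, C 0, D 10.

D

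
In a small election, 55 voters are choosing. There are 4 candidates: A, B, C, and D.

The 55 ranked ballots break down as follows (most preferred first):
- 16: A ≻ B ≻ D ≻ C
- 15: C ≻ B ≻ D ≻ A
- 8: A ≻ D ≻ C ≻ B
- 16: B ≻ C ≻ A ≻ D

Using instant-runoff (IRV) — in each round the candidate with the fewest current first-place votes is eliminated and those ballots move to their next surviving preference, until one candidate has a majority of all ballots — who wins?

Round 1: A 24, B 16, C 15, D 0. D eliminated.
Round 2: A 24, B 16, C 15. C eliminated.
Round 3: A 24, B 31. B has a majority (≥28).

B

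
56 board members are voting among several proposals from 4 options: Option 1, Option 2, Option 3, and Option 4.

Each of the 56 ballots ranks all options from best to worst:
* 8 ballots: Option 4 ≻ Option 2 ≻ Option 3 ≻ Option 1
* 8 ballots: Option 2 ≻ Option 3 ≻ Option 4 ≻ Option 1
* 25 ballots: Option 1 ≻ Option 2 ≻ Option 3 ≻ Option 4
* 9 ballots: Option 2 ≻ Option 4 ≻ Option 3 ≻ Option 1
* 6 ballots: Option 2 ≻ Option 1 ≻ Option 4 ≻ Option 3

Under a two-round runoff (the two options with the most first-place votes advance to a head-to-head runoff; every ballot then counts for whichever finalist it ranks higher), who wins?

Option 2

Round 1 first-place votes: Option 1 25, Option 2 23, Option 3 0, Option 4 8. Option 1 and Option 2 advance.
Runoff: Option 1 is ranked above Option 2 on 25 ballots, Option 2 above Option 1 on 31.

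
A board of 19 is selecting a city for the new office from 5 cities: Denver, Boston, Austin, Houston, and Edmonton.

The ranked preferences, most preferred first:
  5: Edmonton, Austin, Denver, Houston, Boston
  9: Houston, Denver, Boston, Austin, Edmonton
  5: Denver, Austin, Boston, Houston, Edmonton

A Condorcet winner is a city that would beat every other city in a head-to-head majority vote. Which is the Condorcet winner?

Denver vs Boston: 19–0
Denver vs Austin: 14–5
Denver vs Houston: 10–9
Denver vs Edmonton: 14–5
Denver beats every other city.

Denver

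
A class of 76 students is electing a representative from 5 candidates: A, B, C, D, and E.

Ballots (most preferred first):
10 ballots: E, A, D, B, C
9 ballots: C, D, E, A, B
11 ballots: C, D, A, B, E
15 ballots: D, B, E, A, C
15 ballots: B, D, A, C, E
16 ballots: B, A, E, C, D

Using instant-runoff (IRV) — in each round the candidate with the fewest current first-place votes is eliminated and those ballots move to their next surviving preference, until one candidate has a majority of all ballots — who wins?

Round 1: A 0, B 31, C 20, D 15, E 10. A eliminated.
Round 2: B 31, C 20, D 15, E 10. E eliminated.
Round 3: B 31, C 20, D 25. C eliminated.
Round 4: B 31, D 45. D has a majority (≥39).

D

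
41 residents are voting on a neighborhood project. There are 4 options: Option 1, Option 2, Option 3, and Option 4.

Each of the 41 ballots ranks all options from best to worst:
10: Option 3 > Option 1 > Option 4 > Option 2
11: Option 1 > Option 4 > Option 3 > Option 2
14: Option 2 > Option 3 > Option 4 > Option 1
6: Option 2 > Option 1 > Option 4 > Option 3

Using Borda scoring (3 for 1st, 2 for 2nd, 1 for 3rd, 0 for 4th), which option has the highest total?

Option 1: 10×2 + 11×3 + 14×0 + 6×2 = 65
Option 2: 10×0 + 11×0 + 14×3 + 6×3 = 60
Option 3: 10×3 + 11×1 + 14×2 + 6×0 = 69
Option 4: 10×1 + 11×2 + 14×1 + 6×1 = 52

Option 3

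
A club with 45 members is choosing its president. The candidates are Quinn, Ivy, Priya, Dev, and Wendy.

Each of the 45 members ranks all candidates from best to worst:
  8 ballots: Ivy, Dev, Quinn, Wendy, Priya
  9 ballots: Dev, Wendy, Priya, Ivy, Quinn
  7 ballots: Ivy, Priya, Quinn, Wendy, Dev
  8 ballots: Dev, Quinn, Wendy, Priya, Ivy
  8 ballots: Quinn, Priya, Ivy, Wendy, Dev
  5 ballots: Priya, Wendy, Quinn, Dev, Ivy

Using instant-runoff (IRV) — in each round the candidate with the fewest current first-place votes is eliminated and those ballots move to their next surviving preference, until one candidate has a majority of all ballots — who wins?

Ivy

Round 1: Quinn 8, Ivy 15, Priya 5, Dev 17, Wendy 0. Wendy eliminated.
Round 2: Quinn 8, Ivy 15, Priya 5, Dev 17. Priya eliminated.
Round 3: Quinn 13, Ivy 15, Dev 17. Quinn eliminated.
Round 4: Ivy 23, Dev 22. Ivy has a majority (≥23).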